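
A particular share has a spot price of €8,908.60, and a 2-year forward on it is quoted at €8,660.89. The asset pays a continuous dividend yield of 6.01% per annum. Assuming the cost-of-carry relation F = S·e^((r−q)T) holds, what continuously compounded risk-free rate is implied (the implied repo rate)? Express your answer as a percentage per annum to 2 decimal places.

From F = S·e^((r−q)T): (r − q) = ln(F/S)/T
ln(8660.89/8908.60) = ln(0.972194) = -0.028200
(r − q) = -0.028200 / (2) = -0.014100
r = ln(F/S)/T + q = -0.014100 + 0.0601 = 0.046000
r = 4.60%

4.60%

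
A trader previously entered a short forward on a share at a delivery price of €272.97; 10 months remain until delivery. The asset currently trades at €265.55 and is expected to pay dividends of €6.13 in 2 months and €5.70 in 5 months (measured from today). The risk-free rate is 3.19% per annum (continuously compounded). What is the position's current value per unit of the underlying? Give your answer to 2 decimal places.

€11.98

PV(remaining dividends) I = 6.13·e^(−0.0319·2/12) + 5.70·e^(−0.0319·5/12) = 11.7222
Current forward F = (S − I)·e^(rT) = (265.55 − 11.7222)·e^(0.0319·10/12) = 253.8278 × 1.026940 = 260.6659
Value (long) = (F − K)·e^(−rT) = (260.6659 − 272.97) × 0.973767 = -11.9813
Short position value = −(long value) = €11.98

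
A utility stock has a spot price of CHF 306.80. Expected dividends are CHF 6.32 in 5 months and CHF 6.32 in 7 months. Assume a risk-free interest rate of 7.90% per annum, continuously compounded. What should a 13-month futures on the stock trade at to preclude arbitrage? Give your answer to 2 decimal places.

PV(dividends) I = 6.32·e^(−0.0790·5/12) + 6.32·e^(−0.0790·7/12)
I = 6.1154 + 6.0354 = 12.1508
F = (S − I)·e^(rT) = (306.80 − 12.1508) · e^(0.0790·13/12)
= 294.6492 · e^0.085583 = 294.6492 × 1.089352 = CHF 320.98

CHF 320.98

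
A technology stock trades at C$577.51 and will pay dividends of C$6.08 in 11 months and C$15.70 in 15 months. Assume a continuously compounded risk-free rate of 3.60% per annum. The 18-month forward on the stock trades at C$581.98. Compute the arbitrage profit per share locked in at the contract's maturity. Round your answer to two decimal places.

C$5.52 per share

PV(dividends) I = 6.08·e^(−0.0360·11/12) + 15.70·e^(−0.0360·15/12) = 20.8918
Fair forward F* = (S − I)·e^(rT) = (577.51 − 20.8918)·e^0.054000 = 556.6182 × 1.055485 = 587.5022
Market C$581.98 < fair 587.5022: forward underpriced → reverse cash-and-carry (short the stock, invest proceeds at r, pay the dividends, go long the forward).
Profit at T = |F_mkt − F*| = |581.98 − 587.5022| = C$5.52 per share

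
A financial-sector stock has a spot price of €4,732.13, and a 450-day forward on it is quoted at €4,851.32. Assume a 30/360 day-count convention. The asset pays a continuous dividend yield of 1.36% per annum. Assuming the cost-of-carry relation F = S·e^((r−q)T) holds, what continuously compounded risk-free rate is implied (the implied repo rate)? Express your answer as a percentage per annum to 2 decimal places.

3.35%

From F = S·e^((r−q)T): (r − q) = ln(F/S)/T
ln(4851.32/4732.13) = ln(1.025187) = 0.024875
(r − q) = 0.024875 / (450/360) = 0.019900
r = ln(F/S)/T + q = 0.019900 + 0.0136 = 0.033500
r = 3.35%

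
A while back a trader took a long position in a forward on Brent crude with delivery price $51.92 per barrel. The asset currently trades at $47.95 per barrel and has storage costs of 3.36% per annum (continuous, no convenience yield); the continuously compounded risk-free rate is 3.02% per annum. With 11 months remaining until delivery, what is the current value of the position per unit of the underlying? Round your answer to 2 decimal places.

-$1.05 per barrel

Current fair forward for the remaining 11 months: F = S·e^((r + u)·T), (r + u) = 0.0302 + 0.0336 = 0.0638
F = 47.95 · e^(0.0638 × 11/12) = 47.95 × 1.060227 = 50.8379
Value of long forward = (F − K)·e^(−rT) = (50.8379 − 51.92) · e^(−0.0302·11/12)
= -1.0821 × 0.972696 = -1.05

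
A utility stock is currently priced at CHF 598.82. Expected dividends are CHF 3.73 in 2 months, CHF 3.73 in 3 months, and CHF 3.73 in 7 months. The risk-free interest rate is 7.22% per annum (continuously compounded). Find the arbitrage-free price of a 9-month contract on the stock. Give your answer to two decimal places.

PV(dividends) I = 3.73·e^(−0.0722·2/12) + 3.73·e^(−0.0722·3/12) + 3.73·e^(−0.0722·7/12)
I = 3.6854 + 3.6633 + 3.5762 = 10.9249
F = (S − I)·e^(rT) = (598.82 − 10.9249) · e^(0.0722·9/12)
= 587.8951 · e^0.054150 = 587.8951 × 1.055643 = CHF 620.61

CHF 620.61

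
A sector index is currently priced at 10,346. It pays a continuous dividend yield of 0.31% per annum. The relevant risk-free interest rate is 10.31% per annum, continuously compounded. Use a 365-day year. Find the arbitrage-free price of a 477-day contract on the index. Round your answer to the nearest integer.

11,790

F = S·e^((r − q)T) = 10346 · e^((0.1031 − 0.0031) × 477/365)
= 10346 · e^0.130685 = 10346 × 1.139609
F = 11,790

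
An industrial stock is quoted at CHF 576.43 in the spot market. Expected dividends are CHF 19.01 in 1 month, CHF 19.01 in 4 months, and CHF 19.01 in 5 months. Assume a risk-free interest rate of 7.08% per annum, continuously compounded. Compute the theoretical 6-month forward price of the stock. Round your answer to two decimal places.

CHF 539.26

PV(dividends) I = 19.01·e^(−0.0708·1/12) + 19.01·e^(−0.0708·4/12) + 19.01·e^(−0.0708·5/12)
I = 18.8982 + 18.5666 + 18.4574 = 55.9222
F = (S − I)·e^(rT) = (576.43 − 55.9222) · e^(0.0708·6/12)
= 520.5078 · e^0.035400 = 520.5078 × 1.036034 = CHF 539.26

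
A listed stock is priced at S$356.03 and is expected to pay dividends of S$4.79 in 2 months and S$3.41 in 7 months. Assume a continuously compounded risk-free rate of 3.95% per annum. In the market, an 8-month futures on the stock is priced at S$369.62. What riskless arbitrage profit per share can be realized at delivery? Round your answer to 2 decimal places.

PV(dividends) I = 4.79·e^(−0.0395·2/12) + 3.41·e^(−0.0395·7/12) = 8.0909
Fair futures F* = (S − I)·e^(rT) = (356.03 − 8.0909)·e^0.026333 = 347.9391 × 1.026683 = 357.2232
Market S$369.62 > fair 357.2232: forward overpriced → cash-and-carry (borrow at r, buy the stock and collect the dividends, short the forward).
Profit at T = |F_mkt − F*| = |369.62 − 357.2232| = S$12.40 per share

S$12.40 per share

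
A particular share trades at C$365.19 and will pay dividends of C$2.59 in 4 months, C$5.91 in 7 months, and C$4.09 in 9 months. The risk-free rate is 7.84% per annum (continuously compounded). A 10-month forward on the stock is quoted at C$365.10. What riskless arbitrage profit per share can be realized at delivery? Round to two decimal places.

C$11.91 per share

PV(dividends) I = 2.59·e^(−0.0784·4/12) + 5.91·e^(−0.0784·7/12) + 4.09·e^(−0.0784·9/12) = 12.0254
Fair forward F* = (S − I)·e^(rT) = (365.19 − 12.0254)·e^0.065333 = 353.1646 × 1.067514 = 377.0082
Market C$365.10 < fair 377.0082: forward underpriced → reverse cash-and-carry (short the stock, invest proceeds at r, pay the dividends, go long the forward).
Profit at T = |F_mkt − F*| = |365.10 − 377.0082| = C$11.91 per share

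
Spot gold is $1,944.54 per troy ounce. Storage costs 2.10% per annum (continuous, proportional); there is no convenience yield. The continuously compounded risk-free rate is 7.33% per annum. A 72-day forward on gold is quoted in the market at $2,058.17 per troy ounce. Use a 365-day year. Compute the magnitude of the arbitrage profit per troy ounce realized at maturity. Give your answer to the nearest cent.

$77.12 per troy ounce

Fair forward: F* = S·e^(carry·T), with carry = (r + u) = 0.0733 + 0.0210 = 0.0943
F* = 1944.54 · e^(0.0943 × 72/365) = 1944.54 · e^0.01860164 = 1944.54 × 1.01877573 = $1981.0502
Market $2058.17 > fair $1981.0502: forward overpriced → cash-and-carry (buy spot, short the forward).
At maturity, profit = |F_mkt − F*| = |2058.17 − 1981.0502| = $77.12 per troy ounce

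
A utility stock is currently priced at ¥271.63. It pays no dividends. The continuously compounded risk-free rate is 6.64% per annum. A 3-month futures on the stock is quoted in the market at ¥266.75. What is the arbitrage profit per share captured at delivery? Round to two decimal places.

Fair futures: F* = S·e^(carry·T), with carry = r = 0.0664
F* = 271.63 · e^(0.0664 × 3/12) = 271.63 · e^0.016600 = 271.63 × 1.016739 = ¥276.1768
Market ¥266.75 < fair ¥276.1768: forward underpriced → reverse cash-and-carry (short spot, go long the forward).
At maturity, profit = |F_mkt − F*| = |266.75 − 276.1768| = ¥9.43 per share

¥9.43 per share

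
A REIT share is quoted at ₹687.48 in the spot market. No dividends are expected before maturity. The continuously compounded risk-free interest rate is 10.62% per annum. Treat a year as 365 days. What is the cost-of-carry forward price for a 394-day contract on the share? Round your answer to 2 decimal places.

F = S·e^(rT) = 687.48 · e^(0.1062 × 394/365)
= 687.48 · e^0.114638 = 687.48 × 1.121467
F = ₹770.99

₹770.99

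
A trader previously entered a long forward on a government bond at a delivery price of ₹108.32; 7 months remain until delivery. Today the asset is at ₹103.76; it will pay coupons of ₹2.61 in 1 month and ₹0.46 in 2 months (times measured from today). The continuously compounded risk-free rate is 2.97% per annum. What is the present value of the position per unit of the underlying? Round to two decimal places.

PV(remaining coupons) I = 2.61·e^(−0.0297·1/12) + 0.46·e^(−0.0297·2/12) = 3.0613
Current forward F = (S − I)·e^(rT) = (103.76 − 3.0613)·e^(0.0297·7/12) = 100.6987 × 1.017476 = 102.4585
Value (long) = (F − K)·e^(−rT) = (102.4585 − 108.32) × 0.982824 = -5.7608
Value = -₹5.76

-₹5.76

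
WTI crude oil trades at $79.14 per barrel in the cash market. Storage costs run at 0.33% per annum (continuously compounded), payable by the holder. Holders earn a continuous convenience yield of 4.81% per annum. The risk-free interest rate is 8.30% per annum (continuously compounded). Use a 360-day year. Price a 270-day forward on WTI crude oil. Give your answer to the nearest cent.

Net carry = r + u − y = 0.0830 + 0.0033 − 0.0481 = 0.0382
F = S·e^((r+u−y)T) = 79.14 · e^(0.0382 × 270/360) = 79.14 · e^0.028650
= 79.14 × 1.029064 = $81.44 per barrel

$81.44 per barrel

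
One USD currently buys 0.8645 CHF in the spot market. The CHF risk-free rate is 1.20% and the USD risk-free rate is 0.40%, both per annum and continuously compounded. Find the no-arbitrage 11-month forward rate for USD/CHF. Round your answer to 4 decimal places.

0.8709

F = S·e^((r_CHF − r_USD)T) = 0.8645 · e^((0.0120 − 0.0040) × 11/12)
= 0.8645 · e^0.007333 = 0.8645 × 1.007360
F = 0.8709 CHF per USD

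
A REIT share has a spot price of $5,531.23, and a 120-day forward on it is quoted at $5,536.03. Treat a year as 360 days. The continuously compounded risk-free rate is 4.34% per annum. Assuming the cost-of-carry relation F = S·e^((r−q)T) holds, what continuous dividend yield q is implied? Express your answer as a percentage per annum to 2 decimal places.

From F = S·e^((r−q)T): (r − q) = ln(F/S)/T
ln(5536.03/5531.23) = ln(1.000868) = 0.000868
(r − q) = 0.000868 / (120/360) = 0.002604
q = r − ln(F/S)/T = 0.0434 − 0.002604 = 0.040796
q = 4.08%

4.08%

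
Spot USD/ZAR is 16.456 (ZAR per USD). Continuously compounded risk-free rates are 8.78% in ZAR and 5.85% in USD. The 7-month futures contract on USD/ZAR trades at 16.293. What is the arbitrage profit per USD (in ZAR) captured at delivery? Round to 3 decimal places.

0.447 per USD (in ZAR)

Fair futures: F* = S·e^(carry·T), with carry = (r_ZAR − r_USD) = 0.0878 − 0.0585 = 0.0293
F* = 16.456 · e^(0.0293 × 7/12) = 16.456 · e^0.017092 = 16.456 × 1.017239 = 16.7397
Market 16.293 < fair 16.7397: forward underpriced → reverse cash-and-carry (short spot, go long the forward).
At maturity, profit = |F_mkt − F*| = |16.293 − 16.7397| = 0.447 per USD (in ZAR)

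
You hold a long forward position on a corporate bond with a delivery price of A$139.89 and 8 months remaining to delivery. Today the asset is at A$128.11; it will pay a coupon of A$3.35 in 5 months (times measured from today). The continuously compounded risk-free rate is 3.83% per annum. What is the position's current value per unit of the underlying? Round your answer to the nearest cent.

PV(remaining coupons) I = 3.35·e^(−0.0383·5/12) = 3.2970
Current forward F = (S − I)·e^(rT) = (128.11 − 3.2970)·e^(0.0383·8/12) = 124.8130 × 1.025862 = 128.0409
Value (long) = (F − K)·e^(−rT) = (128.0409 − 139.89) × 0.974790 = -11.5504
Value = -A$11.55

-A$11.55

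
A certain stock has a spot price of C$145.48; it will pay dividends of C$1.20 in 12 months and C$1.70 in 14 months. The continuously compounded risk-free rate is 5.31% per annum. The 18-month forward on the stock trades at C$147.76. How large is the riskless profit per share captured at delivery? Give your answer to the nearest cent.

C$6.82 per share

PV(dividends) I = 1.20·e^(−0.0531·12/12) + 1.70·e^(−0.0531·14/12) = 2.7358
Fair forward F* = (S − I)·e^(rT) = (145.48 − 2.7358)·e^0.079650 = 142.7442 × 1.082908 = 154.5788
Market C$147.76 < fair 154.5788: forward underpriced → reverse cash-and-carry (short the stock, invest proceeds at r, pay the dividends, go long the forward).
Profit at T = |F_mkt − F*| = |147.76 − 154.5788| = C$6.82 per share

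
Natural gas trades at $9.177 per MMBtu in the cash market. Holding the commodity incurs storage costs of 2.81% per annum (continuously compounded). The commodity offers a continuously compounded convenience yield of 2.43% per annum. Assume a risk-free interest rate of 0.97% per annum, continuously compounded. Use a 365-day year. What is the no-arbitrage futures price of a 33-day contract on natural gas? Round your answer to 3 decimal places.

$9.188 per MMBtu

Net carry = r + u − y = 0.0097 + 0.0281 − 0.0243 = 0.0135
F = S·e^((r+u−y)T) = 9.177 · e^(0.0135 × 33/365) = 9.177 · e^0.001221
= 9.177 × 1.001222 = $9.188 per MMBtu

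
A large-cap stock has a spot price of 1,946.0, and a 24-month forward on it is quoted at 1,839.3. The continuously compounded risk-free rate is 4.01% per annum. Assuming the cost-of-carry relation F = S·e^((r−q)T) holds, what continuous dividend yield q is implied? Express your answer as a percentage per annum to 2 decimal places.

From F = S·e^((r−q)T): (r − q) = ln(F/S)/T
ln(1839.3/1946.0) = ln(0.945170) = -0.056390
(r − q) = -0.056390 / (24/12) = -0.028195
q = r − ln(F/S)/T = 0.0401 + 0.028195 = 0.068295
q = 6.83%

6.83%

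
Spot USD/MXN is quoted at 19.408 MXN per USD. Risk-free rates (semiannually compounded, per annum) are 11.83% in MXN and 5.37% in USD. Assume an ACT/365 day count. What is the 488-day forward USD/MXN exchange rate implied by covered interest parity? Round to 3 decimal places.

21.084

By covered interest parity, F = S · (1+r_MXN/2)^(2T) / (1+r_USD/2)^(2T)
= 19.408 × 1.166099 / 1.073419 = 19.408 × 1.086341
F = 21.084 MXN per USD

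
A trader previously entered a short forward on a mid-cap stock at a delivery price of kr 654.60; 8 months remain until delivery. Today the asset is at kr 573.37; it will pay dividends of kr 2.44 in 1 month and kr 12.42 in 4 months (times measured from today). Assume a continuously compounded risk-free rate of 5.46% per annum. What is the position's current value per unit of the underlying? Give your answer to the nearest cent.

kr 72.46

PV(remaining dividends) I = 2.44·e^(−0.0546·1/12) + 12.42·e^(−0.0546·4/12) = 14.6249
Current forward F = (S − I)·e^(rT) = (573.37 − 14.6249)·e^(0.0546·8/12) = 558.7451 × 1.037071 = 579.4583
Value (long) = (F − K)·e^(−rT) = (579.4583 − 654.60) × 0.964255 = -72.4558
Short position value = −(long value) = kr 72.46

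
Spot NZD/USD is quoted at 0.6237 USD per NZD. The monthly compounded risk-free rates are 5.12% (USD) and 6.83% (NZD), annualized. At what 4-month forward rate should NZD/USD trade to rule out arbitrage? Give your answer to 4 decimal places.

By covered interest parity, F = S · (1+r_USD/12)^(12T) / (1+r_NZD/12)^(12T)
= 0.6237 × 1.017176 / 1.022962 = 0.6237 × 0.994344
F = 0.6202 USD per NZD

0.6202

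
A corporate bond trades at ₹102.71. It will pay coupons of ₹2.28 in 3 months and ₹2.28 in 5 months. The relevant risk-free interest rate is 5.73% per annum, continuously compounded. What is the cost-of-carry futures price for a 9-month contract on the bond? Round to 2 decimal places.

₹102.55

PV(coupons) I = 2.28·e^(−0.0573·3/12) + 2.28·e^(−0.0573·5/12)
I = 2.2476 + 2.2262 = 4.4738
F = (S − I)·e^(rT) = (102.71 − 4.4738) · e^(0.0573·9/12)
= 98.2362 · e^0.042975 = 98.2362 × 1.043912 = ₹102.55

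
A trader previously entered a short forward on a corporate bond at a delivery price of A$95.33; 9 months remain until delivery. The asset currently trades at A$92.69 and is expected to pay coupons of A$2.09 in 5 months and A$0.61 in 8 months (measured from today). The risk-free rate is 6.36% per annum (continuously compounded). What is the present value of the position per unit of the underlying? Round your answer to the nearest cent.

PV(remaining coupons) I = 2.09·e^(−0.0636·5/12) + 0.61·e^(−0.0636·8/12) = 2.6200
Current forward F = (S − I)·e^(rT) = (92.69 − 2.6200)·e^(0.0636·9/12) = 90.0700 × 1.048856 = 94.4705
Value (long) = (F − K)·e^(−rT) = (94.4705 − 95.33) × 0.953420 = -0.8195
Short position value = −(long value) = A$0.82

A$0.82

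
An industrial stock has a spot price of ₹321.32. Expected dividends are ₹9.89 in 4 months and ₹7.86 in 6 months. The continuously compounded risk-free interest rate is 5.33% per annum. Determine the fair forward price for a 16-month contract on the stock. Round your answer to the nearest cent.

₹326.34

PV(dividends) I = 9.89·e^(−0.0533·4/12) + 7.86·e^(−0.0533·6/12)
I = 9.7158 + 7.6533 = 17.3691
F = (S − I)·e^(rT) = (321.32 − 17.3691) · e^(0.0533·16/12)
= 303.9509 · e^0.071067 = 303.9509 × 1.073653 = ₹326.34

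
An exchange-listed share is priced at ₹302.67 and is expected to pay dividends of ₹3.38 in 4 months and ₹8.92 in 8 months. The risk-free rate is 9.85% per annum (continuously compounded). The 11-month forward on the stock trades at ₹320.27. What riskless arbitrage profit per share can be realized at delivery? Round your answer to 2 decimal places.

₹1.72 per share

PV(dividends) I = 3.38·e^(−0.0985·4/12) + 8.92·e^(−0.0985·8/12) = 11.6239
Fair forward F* = (S − I)·e^(rT) = (302.67 − 11.6239)·e^0.090292 = 291.0461 × 1.094494 = 318.5482
Market ₹320.27 > fair 318.5482: forward overpriced → cash-and-carry (borrow at r, buy the stock and collect the dividends, short the forward).
Profit at T = |F_mkt − F*| = |320.27 − 318.5482| = ₹1.72 per share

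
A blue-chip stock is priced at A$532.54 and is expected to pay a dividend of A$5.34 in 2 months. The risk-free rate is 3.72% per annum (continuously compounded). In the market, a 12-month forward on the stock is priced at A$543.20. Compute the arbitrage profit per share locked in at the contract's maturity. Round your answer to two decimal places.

A$4.02 per share

PV(dividends) I = 5.34·e^(−0.0372·2/12) = 5.3070
Fair forward F* = (S − I)·e^(rT) = (532.54 − 5.3070)·e^0.037200 = 527.2330 × 1.037901 = 547.2157
Market A$543.20 < fair 547.2157: forward underpriced → reverse cash-and-carry (short the stock, invest proceeds at r, pay the dividends, go long the forward).
Profit at T = |F_mkt − F*| = |543.20 − 547.2157| = A$4.02 per share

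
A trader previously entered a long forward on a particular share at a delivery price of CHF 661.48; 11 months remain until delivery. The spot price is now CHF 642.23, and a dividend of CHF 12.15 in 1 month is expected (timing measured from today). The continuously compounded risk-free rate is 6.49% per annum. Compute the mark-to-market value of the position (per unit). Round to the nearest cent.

PV(remaining dividends) I = 12.15·e^(−0.0649·1/12) = 12.0845
Current forward F = (S − I)·e^(rT) = (642.23 − 12.0845)·e^(0.0649·11/12) = 630.1455 × 1.061297 = 668.7715
Value (long) = (F − K)·e^(−rT) = (668.7715 − 661.48) × 0.942243 = 6.8704
Value = CHF 6.87

CHF 6.87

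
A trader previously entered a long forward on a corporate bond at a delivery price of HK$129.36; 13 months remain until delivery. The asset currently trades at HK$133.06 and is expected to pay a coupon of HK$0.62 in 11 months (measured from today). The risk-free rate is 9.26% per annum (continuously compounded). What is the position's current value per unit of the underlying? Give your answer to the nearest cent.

HK$15.48

PV(remaining coupons) I = 0.62·e^(−0.0926·11/12) = 0.5695
Current forward F = (S − I)·e^(rT) = (133.06 − 0.5695)·e^(0.0926·13/12) = 132.4905 × 1.105521 = 146.4710
Value (long) = (F − K)·e^(−rT) = (146.4710 − 129.36) × 0.904551 = 15.4778
Value = HK$15.48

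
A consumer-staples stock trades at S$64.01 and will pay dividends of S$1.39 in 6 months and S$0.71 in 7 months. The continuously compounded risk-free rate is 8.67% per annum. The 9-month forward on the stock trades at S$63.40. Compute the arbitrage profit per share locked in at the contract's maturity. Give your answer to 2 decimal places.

S$2.77 per share

PV(dividends) I = 1.39·e^(−0.0867·6/12) + 0.71·e^(−0.0867·7/12) = 2.0060
Fair forward F* = (S − I)·e^(rT) = (64.01 − 2.0060)·e^0.065025 = 62.0040 × 1.067186 = 66.1698
Market S$63.40 < fair 66.1698: forward underpriced → reverse cash-and-carry (short the stock, invest proceeds at r, pay the dividends, go long the forward).
Profit at T = |F_mkt − F*| = |63.40 − 66.1698| = S$2.77 per share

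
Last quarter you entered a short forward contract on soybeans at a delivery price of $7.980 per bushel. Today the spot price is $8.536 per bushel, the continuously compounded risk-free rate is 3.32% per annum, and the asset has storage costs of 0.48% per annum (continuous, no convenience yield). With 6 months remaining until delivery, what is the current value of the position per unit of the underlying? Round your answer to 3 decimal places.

-$0.708 per bushel

Current fair forward for the remaining 6 months: F = S·e^((r + u)·T), (r + u) = 0.0332 + 0.0048 = 0.0380
F = 8.536 · e^(0.0380 × 6/12) = 8.536 × 1.019182 = 8.6997
Value of long forward = (F − K)·e^(−rT) = (8.6997 − 7.980) · e^(−0.0332·6/12)
= 0.7197 × 0.983537 = 0.708
Short position value = −(long value) = -$0.708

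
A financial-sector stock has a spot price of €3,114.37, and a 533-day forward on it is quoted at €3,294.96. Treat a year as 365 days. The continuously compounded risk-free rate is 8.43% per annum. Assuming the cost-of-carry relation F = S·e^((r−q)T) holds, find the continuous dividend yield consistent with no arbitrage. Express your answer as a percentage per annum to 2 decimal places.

4.57%

From F = S·e^((r−q)T): (r − q) = ln(F/S)/T
ln(3294.96/3114.37) = ln(1.057986) = 0.056367
(r − q) = 0.056367 / (533/365) = 0.038600
q = r − ln(F/S)/T = 0.0843 − 0.038600 = 0.045700
q = 4.57%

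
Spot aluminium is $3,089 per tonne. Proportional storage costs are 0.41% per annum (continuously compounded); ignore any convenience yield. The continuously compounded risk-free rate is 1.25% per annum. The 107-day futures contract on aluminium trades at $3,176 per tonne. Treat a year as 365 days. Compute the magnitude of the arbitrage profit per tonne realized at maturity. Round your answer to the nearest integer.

$72 per tonne

Fair futures: F* = S·e^(carry·T), with carry = (r + u) = 0.0125 + 0.0041 = 0.0166
F* = 3089 · e^(0.0166 × 107/365) = 3089 · e^0.004866 = 3089 × 1.004878 = $3104.0681
Market $3176 > fair $3104.0681: forward overpriced → cash-and-carry (buy spot, short the forward).
At maturity, profit = |F_mkt − F*| = |3176 − 3104.0681| = $72 per tonne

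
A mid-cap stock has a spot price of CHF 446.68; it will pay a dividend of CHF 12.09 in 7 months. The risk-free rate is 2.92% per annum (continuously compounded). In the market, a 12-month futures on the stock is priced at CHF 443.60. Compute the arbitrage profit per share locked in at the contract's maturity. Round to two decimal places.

CHF 4.08 per share

PV(dividends) I = 12.09·e^(−0.0292·7/12) = 11.8858
Fair futures F* = (S − I)·e^(rT) = (446.68 − 11.8858)·e^0.029200 = 434.7942 × 1.029630 = 447.6772
Market CHF 443.60 < fair 447.6772: forward underpriced → reverse cash-and-carry (short the stock, invest proceeds at r, pay the dividends, go long the forward).
Profit at T = |F_mkt − F*| = |443.60 − 447.6772| = CHF 4.08 per share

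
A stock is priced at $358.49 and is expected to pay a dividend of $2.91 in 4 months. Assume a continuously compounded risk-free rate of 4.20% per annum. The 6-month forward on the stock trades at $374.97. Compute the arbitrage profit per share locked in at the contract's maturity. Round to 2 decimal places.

PV(dividends) I = 2.91·e^(−0.0420·4/12) = 2.8695
Fair forward F* = (S − I)·e^(rT) = (358.49 − 2.8695)·e^0.021000 = 355.6205 × 1.021222 = 363.1675
Market $374.97 > fair 363.1675: forward overpriced → cash-and-carry (borrow at r, buy the stock and collect the dividends, short the forward).
Profit at T = |F_mkt − F*| = |374.97 − 363.1675| = $11.80 per share

$11.80 per share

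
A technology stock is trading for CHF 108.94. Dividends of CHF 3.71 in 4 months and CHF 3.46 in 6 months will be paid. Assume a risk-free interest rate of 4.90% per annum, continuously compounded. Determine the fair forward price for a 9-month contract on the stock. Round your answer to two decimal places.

CHF 105.73

PV(dividends) I = 3.71·e^(−0.0490·4/12) + 3.46·e^(−0.0490·6/12)
I = 3.6499 + 3.3763 = 7.0262
F = (S − I)·e^(rT) = (108.94 − 7.0262) · e^(0.0490·9/12)
= 101.9138 · e^0.036750 = 101.9138 × 1.037434 = CHF 105.73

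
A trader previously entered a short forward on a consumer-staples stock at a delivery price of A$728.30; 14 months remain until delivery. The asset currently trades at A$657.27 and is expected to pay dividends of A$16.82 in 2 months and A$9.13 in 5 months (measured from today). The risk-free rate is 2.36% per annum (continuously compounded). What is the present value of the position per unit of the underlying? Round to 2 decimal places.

PV(remaining dividends) I = 16.82·e^(−0.0236·2/12) + 9.13·e^(−0.0236·5/12) = 25.7946
Current forward F = (S − I)·e^(rT) = (657.27 − 25.7946)·e^(0.0236·14/12) = 631.4754 × 1.027916 = 649.1037
Value (long) = (F − K)·e^(−rT) = (649.1037 − 728.30) × 0.972842 = -77.0455
Short position value = −(long value) = A$77.05

A$77.05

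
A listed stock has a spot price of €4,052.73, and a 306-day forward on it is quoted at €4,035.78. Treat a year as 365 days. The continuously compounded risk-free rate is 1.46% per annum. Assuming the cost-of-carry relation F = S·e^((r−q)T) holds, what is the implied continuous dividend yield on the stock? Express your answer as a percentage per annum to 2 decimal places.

From F = S·e^((r−q)T): (r − q) = ln(F/S)/T
ln(4035.78/4052.73) = ln(0.995818) = -0.004191
(r − q) = -0.004191 / (306/365) = -0.004999
q = r − ln(F/S)/T = 0.0146 + 0.004999 = 0.019599
q = 1.96%

1.96%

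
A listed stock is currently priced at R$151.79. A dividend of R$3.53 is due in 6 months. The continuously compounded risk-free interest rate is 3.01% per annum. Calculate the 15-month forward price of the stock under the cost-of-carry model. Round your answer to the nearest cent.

R$154.00

PV(dividends) I = 3.53·e^(−0.0301·6/12)
I = 3.4773
F = (S − I)·e^(rT) = (151.79 − 3.4773) · e^(0.0301·15/12)
= 148.3127 · e^0.037625 = 148.3127 × 1.038342 = R$154.00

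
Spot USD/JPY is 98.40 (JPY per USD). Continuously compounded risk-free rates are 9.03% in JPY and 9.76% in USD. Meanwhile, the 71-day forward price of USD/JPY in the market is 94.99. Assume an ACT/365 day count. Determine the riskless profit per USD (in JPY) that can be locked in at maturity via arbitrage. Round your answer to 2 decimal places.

Fair forward: F* = S·e^(carry·T), with carry = (r_JPY − r_USD) = 0.0903 − 0.0976 = -0.0073
F* = 98.40 · e^(-0.0073 × 71/365) = 98.40 · e^-0.001420 = 98.40 × 0.998581 = 98.2604
Market 94.99 < fair 98.2604: forward underpriced → reverse cash-and-carry (short spot, go long the forward).
At maturity, profit = |F_mkt − F*| = |94.99 − 98.2604| = 3.27 per USD (in JPY)

3.27 per USD (in JPY)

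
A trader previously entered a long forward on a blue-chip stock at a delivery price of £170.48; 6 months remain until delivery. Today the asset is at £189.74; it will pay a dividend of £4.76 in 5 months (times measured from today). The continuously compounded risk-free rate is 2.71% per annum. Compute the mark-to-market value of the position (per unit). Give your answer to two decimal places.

PV(remaining dividends) I = 4.76·e^(−0.0271·5/12) = 4.7066
Current forward F = (S − I)·e^(rT) = (189.74 − 4.7066)·e^(0.0271·6/12) = 185.0334 × 1.013642 = 187.5576
Value (long) = (F − K)·e^(−rT) = (187.5576 − 170.48) × 0.986541 = 16.8478
Value = £16.85

£16.85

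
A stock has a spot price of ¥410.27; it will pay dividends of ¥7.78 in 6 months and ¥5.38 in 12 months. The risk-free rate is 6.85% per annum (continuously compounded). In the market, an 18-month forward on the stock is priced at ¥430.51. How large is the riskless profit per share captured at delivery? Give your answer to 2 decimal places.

PV(dividends) I = 7.78·e^(−0.0685·6/12) + 5.38·e^(−0.0685·12/12) = 12.5419
Fair forward F* = (S − I)·e^(rT) = (410.27 − 12.5419)·e^0.102750 = 397.7281 × 1.108214 = 440.7678
Market ¥430.51 < fair 440.7678: forward underpriced → reverse cash-and-carry (short the stock, invest proceeds at r, pay the dividends, go long the forward).
Profit at T = |F_mkt − F*| = |430.51 − 440.7678| = ¥10.26 per share

¥10.26 per share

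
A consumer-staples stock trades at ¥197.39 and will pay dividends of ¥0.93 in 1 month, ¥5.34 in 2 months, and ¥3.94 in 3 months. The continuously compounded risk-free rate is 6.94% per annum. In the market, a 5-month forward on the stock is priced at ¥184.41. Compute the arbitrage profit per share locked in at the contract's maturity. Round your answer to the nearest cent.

PV(dividends) I = 0.93·e^(−0.0694·1/12) + 5.34·e^(−0.0694·2/12) + 3.94·e^(−0.0694·3/12) = 10.0755
Fair forward F* = (S − I)·e^(rT) = (197.39 − 10.0755)·e^0.028917 = 187.3145 × 1.029339 = 192.8101
Market ¥184.41 < fair 192.8101: forward underpriced → reverse cash-and-carry (short the stock, invest proceeds at r, pay the dividends, go long the forward).
Profit at T = |F_mkt − F*| = |184.41 − 192.8101| = ¥8.40 per share

¥8.40 per share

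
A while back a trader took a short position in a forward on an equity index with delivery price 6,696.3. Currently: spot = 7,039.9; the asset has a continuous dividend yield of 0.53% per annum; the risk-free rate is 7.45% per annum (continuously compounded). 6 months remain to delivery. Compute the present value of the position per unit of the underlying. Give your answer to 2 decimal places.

Current fair forward for the remaining 6 months: F = S·e^((r − q)·T), (r − q) = 0.0745 − 0.0053 = 0.0692
F = 7039.9 · e^(0.0692 × 6/12) = 7039.9 × 1.03520554 = 7287.7435
Value of long forward = (F − K)·e^(−rT) = (7287.7435 − 6696.3) · e^(−0.0745·6/12)
= 591.4435 × 0.96343525 = 569.82
Short position value = −(long value) = -569.82

-569.82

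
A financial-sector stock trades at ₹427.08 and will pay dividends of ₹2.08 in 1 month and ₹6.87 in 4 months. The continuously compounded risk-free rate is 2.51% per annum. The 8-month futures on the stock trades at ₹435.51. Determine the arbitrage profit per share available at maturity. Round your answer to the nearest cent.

PV(dividends) I = 2.08·e^(−0.0251·1/12) + 6.87·e^(−0.0251·4/12) = 8.8884
Fair futures F* = (S − I)·e^(rT) = (427.08 − 8.8884)·e^0.016733 = 418.1916 × 1.016874 = 425.2482
Market ₹435.51 > fair 425.2482: forward overpriced → cash-and-carry (borrow at r, buy the stock and collect the dividends, short the forward).
Profit at T = |F_mkt − F*| = |435.51 − 425.2482| = ₹10.26 per share

₹10.26 per share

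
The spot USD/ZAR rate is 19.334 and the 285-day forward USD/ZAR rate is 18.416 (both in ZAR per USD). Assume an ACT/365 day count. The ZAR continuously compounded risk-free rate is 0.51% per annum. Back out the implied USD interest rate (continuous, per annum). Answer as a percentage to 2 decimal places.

F = S·e^((r_ZAR − r_USD)T) ⇒ r_USD = r_ZAR − ln(F/S)/T
ln(18.416/19.334) = -0.048645; /(285/365) = -0.062300
r_USD = 0.0051 + 0.062300 = 0.067400
r_USD = 6.74%

6.74%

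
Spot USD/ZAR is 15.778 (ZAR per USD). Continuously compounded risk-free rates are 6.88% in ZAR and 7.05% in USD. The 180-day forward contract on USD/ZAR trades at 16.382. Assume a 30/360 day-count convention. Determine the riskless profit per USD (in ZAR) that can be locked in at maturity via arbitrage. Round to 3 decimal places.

0.617 per USD (in ZAR)

Fair forward: F* = S·e^(carry·T), with carry = (r_ZAR − r_USD) = 0.0688 − 0.0705 = -0.0017
F* = 15.778 · e^(-0.0017 × 180/360) = 15.778 · e^-0.000850 = 15.778 × 0.999150 = 15.7646
Market 16.382 > fair 15.7646: forward overpriced → cash-and-carry (buy spot, short the forward).
At maturity, profit = |F_mkt − F*| = |16.382 − 15.7646| = 0.617 per USD (in ZAR)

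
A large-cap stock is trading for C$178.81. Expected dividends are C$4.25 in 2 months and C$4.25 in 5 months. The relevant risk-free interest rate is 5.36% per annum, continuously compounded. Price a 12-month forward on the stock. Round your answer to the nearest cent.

C$179.83

PV(dividends) I = 4.25·e^(−0.0536·2/12) + 4.25·e^(−0.0536·5/12)
I = 4.2122 + 4.1561 = 8.3683
F = (S − I)·e^(rT) = (178.81 − 8.3683) · e^(0.0536·12/12)
= 170.4417 · e^0.053600 = 170.4417 × 1.055062 = C$179.83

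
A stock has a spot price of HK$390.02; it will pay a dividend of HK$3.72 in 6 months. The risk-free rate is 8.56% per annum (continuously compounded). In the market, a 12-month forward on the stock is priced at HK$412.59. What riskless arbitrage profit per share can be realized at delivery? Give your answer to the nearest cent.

HK$8.40 per share

PV(dividends) I = 3.72·e^(−0.0856·6/12) = 3.5641
Fair forward F* = (S − I)·e^(rT) = (390.02 − 3.5641)·e^0.085600 = 386.4559 × 1.089370 = 420.9935
Market HK$412.59 < fair 420.9935: forward underpriced → reverse cash-and-carry (short the stock, invest proceeds at r, pay the dividends, go long the forward).
Profit at T = |F_mkt − F*| = |412.59 − 420.9935| = HK$8.40 per share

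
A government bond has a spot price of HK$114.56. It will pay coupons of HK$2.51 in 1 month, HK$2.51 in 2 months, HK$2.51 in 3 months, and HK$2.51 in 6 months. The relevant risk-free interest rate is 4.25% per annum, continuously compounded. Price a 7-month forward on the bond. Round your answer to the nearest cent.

HK$107.25

PV(coupons) I = 2.51·e^(−0.0425·1/12) + 2.51·e^(−0.0425·2/12) + 2.51·e^(−0.0425·3/12) + 2.51·e^(−0.0425·6/12)
I = 2.5011 + 2.4923 + 2.4835 + 2.4572 = 9.9341
F = (S − I)·e^(rT) = (114.56 − 9.9341) · e^(0.0425·7/12)
= 104.6259 · e^0.024792 = 104.6259 × 1.025102 = HK$107.25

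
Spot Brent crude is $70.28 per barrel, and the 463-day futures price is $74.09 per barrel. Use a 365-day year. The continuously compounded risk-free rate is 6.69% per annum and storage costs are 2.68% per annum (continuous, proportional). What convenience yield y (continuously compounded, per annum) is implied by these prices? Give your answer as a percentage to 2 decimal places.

F = S·e^((r+u−y)T) ⇒ (r+u−y) = ln(F/S)/T
ln(74.09/70.28) = 0.052793; /T ⇒ 0.041619
y = r + u − ln(F/S)/T = 0.0669 + 0.0268 − 0.041619 = 0.052081
y = 5.21%

5.21%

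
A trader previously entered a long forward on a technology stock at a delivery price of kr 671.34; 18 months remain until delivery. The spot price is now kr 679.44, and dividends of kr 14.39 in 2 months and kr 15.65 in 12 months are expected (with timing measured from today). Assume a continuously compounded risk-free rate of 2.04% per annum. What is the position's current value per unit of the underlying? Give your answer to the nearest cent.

PV(remaining dividends) I = 14.39·e^(−0.0204·2/12) + 15.65·e^(−0.0204·12/12) = 29.6751
Current forward F = (S − I)·e^(rT) = (679.44 − 29.6751)·e^(0.0204·18/12) = 649.7649 × 1.031073 = 669.9550
Value (long) = (F − K)·e^(−rT) = (669.9550 − 671.34) × 0.969863 = -1.3433
Value = -kr 1.34

-kr 1.34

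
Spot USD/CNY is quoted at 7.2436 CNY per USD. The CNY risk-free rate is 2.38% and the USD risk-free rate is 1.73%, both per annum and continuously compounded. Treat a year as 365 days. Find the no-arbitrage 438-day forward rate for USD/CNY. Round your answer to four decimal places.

F = S·e^((r_CNY − r_USD)T) = 7.2436 · e^((0.0238 − 0.0173) × 438/365)
= 7.2436 · e^0.007800 = 7.2436 × 1.007830
F = 7.3003 CNY per USD

7.3003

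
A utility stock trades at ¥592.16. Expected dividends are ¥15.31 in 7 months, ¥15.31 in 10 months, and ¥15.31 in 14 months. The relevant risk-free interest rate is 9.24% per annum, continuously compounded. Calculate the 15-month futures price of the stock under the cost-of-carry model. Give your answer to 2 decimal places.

¥617.04

PV(dividends) I = 15.31·e^(−0.0924·7/12) + 15.31·e^(−0.0924·10/12) + 15.31·e^(−0.0924·14/12)
I = 14.5066 + 14.1754 + 13.7454 = 42.4274
F = (S − I)·e^(rT) = (592.16 − 42.4274) · e^(0.0924·15/12)
= 549.7326 · e^0.115500 = 549.7326 × 1.122435 = ¥617.04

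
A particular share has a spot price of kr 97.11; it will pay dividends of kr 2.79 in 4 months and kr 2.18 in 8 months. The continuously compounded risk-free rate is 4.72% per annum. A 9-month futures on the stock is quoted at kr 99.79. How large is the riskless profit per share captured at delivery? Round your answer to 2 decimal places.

kr 4.21 per share

PV(dividends) I = 2.79·e^(−0.0472·4/12) + 2.18·e^(−0.0472·8/12) = 4.8589
Fair futures F* = (S − I)·e^(rT) = (97.11 − 4.8589)·e^0.035400 = 92.2511 × 1.036034 = 95.5753
Market kr 99.79 > fair 95.5753: forward overpriced → cash-and-carry (borrow at r, buy the stock and collect the dividends, short the forward).
Profit at T = |F_mkt − F*| = |99.79 − 95.5753| = kr 4.21 per share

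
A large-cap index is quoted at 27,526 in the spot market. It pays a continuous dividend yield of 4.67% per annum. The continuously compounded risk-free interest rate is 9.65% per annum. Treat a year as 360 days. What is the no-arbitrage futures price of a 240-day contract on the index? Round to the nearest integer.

28,455

F = S·e^((r − q)T) = 27526 · e^((0.0965 − 0.0467) × 240/360)
= 27526 · e^0.033200 = 27526 × 1.033757
F = 28,455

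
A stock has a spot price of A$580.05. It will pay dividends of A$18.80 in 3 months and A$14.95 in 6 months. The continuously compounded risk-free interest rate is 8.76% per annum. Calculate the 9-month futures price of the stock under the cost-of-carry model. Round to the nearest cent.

PV(dividends) I = 18.80·e^(−0.0876·3/12) + 14.95·e^(−0.0876·6/12)
I = 18.3928 + 14.3093 = 32.7021
F = (S − I)·e^(rT) = (580.05 − 32.7021) · e^(0.0876·9/12)
= 547.3479 · e^0.065700 = 547.3479 × 1.067906 = A$584.52

A$584.52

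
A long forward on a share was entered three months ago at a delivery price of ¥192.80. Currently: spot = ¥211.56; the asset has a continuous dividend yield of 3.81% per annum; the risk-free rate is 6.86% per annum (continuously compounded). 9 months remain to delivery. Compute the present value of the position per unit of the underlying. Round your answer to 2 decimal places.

¥22.47

Current fair forward for the remaining 9 months: F = S·e^((r − q)·T), (r − q) = 0.0686 − 0.0381 = 0.0305
F = 211.56 · e^(0.0305 × 9/12) = 211.56 × 1.023139 = 216.4553
Value of long forward = (F − K)·e^(−rT) = (216.4553 − 192.80) · e^(−0.0686·9/12)
= 23.6553 × 0.949851 = 22.47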